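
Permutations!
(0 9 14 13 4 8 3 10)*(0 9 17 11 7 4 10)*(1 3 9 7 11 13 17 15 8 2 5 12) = (0 15 8 9 14 17 13 10 7 4 2 5 12 1 3) = [15, 3, 5, 0, 2, 12, 6, 4, 9, 14, 7, 11, 1, 10, 17, 8, 16, 13]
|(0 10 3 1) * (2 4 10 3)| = |(0 3 1)(2 4 10)| = 3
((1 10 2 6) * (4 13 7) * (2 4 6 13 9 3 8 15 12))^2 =[0, 4, 7, 15, 3, 5, 10, 1, 12, 8, 9, 11, 13, 6, 14, 2] =(1 4 3 15 2 7)(6 10 9 8 12 13)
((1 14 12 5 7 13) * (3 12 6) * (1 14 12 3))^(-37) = (1 14 7 12 6 13 5) = [0, 14, 2, 3, 4, 1, 13, 12, 8, 9, 10, 11, 6, 5, 7]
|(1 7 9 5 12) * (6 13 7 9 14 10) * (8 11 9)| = 30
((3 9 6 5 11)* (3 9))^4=(11)=[0, 1, 2, 3, 4, 5, 6, 7, 8, 9, 10, 11]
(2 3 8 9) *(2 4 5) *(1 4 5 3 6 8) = (1 4 3)(2 6 8 9 5) = [0, 4, 6, 1, 3, 2, 8, 7, 9, 5]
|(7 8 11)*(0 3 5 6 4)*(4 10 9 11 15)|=11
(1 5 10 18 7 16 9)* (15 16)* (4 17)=(1 5 10 18 7 15 16 9)(4 17)=[0, 5, 2, 3, 17, 10, 6, 15, 8, 1, 18, 11, 12, 13, 14, 16, 9, 4, 7]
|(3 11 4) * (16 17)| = 6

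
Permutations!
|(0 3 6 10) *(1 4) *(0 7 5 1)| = 8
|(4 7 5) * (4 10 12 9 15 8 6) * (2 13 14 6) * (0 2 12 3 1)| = 44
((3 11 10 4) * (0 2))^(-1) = (0 2)(3 4 10 11) = [2, 1, 0, 4, 10, 5, 6, 7, 8, 9, 11, 3]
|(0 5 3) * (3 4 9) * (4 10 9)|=5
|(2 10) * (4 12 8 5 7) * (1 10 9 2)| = 10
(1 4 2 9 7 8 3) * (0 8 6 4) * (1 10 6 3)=(0 8 1)(2 9 7 3 10 6 4)=[8, 0, 9, 10, 2, 5, 4, 3, 1, 7, 6]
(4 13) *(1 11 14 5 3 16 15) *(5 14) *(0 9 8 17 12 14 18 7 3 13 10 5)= (0 9 8 17 12 14 18 7 3 16 15 1 11)(4 10 5 13)= [9, 11, 2, 16, 10, 13, 6, 3, 17, 8, 5, 0, 14, 4, 18, 1, 15, 12, 7]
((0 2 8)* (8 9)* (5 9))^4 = (0 8 9 5 2) = [8, 1, 0, 3, 4, 2, 6, 7, 9, 5]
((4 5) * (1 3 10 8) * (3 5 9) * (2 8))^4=(1 3)(2 4)(5 10)(8 9)=[0, 3, 4, 1, 2, 10, 6, 7, 9, 8, 5]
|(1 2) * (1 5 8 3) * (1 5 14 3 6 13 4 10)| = |(1 2 14 3 5 8 6 13 4 10)| = 10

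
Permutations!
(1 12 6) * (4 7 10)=(1 12 6)(4 7 10)=[0, 12, 2, 3, 7, 5, 1, 10, 8, 9, 4, 11, 6]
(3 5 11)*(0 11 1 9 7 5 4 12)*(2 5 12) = (0 11 3 4 2 5 1 9 7 12) = [11, 9, 5, 4, 2, 1, 6, 12, 8, 7, 10, 3, 0]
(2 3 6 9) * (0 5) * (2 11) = (0 5)(2 3 6 9 11) = [5, 1, 3, 6, 4, 0, 9, 7, 8, 11, 10, 2]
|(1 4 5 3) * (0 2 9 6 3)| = 8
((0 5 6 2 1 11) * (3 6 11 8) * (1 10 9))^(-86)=[5, 10, 3, 1, 4, 11, 8, 7, 9, 2, 6, 0]=(0 5 11)(1 10 6 8 9 2 3)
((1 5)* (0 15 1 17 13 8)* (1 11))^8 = (17) = [0, 1, 2, 3, 4, 5, 6, 7, 8, 9, 10, 11, 12, 13, 14, 15, 16, 17]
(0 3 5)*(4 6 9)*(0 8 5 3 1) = (0 1)(4 6 9)(5 8) = [1, 0, 2, 3, 6, 8, 9, 7, 5, 4]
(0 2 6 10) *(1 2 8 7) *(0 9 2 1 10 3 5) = (0 8 7 10 9 2 6 3 5) = [8, 1, 6, 5, 4, 0, 3, 10, 7, 2, 9]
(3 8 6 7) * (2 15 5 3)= [0, 1, 15, 8, 4, 3, 7, 2, 6, 9, 10, 11, 12, 13, 14, 5]= (2 15 5 3 8 6 7)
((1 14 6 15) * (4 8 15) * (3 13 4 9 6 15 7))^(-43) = [0, 15, 2, 4, 7, 5, 9, 13, 3, 6, 10, 11, 12, 8, 1, 14] = (1 15 14)(3 4 7 13 8)(6 9)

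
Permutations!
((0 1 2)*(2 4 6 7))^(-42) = (7) = [0, 1, 2, 3, 4, 5, 6, 7]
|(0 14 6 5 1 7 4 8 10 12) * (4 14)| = |(0 4 8 10 12)(1 7 14 6 5)| = 5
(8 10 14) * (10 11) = [0, 1, 2, 3, 4, 5, 6, 7, 11, 9, 14, 10, 12, 13, 8] = (8 11 10 14)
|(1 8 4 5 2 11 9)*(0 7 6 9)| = |(0 7 6 9 1 8 4 5 2 11)| = 10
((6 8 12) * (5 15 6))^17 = (5 6 12 15 8) = [0, 1, 2, 3, 4, 6, 12, 7, 5, 9, 10, 11, 15, 13, 14, 8]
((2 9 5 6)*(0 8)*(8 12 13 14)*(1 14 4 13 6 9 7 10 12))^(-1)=(0 8 14 1)(2 6 12 10 7)(4 13)(5 9)=[8, 0, 6, 3, 13, 9, 12, 2, 14, 5, 7, 11, 10, 4, 1]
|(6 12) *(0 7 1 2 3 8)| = 6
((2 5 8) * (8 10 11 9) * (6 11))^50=(2 5 10 6 11 9 8)=[0, 1, 5, 3, 4, 10, 11, 7, 2, 8, 6, 9]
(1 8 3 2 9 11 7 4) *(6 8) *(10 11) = (1 6 8 3 2 9 10 11 7 4) = [0, 6, 9, 2, 1, 5, 8, 4, 3, 10, 11, 7]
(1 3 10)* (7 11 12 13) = (1 3 10)(7 11 12 13) = [0, 3, 2, 10, 4, 5, 6, 11, 8, 9, 1, 12, 13, 7]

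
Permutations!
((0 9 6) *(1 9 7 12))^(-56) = (0 9 12)(1 7 6) = [9, 7, 2, 3, 4, 5, 1, 6, 8, 12, 10, 11, 0]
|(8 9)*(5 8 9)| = |(9)(5 8)| = 2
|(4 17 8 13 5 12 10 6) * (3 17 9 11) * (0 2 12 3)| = |(0 2 12 10 6 4 9 11)(3 17 8 13 5)| = 40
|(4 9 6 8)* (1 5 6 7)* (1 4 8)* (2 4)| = 12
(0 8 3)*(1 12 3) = (0 8 1 12 3) = [8, 12, 2, 0, 4, 5, 6, 7, 1, 9, 10, 11, 3]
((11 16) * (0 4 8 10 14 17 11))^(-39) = (0 4 8 10 14 17 11 16) = [4, 1, 2, 3, 8, 5, 6, 7, 10, 9, 14, 16, 12, 13, 17, 15, 0, 11]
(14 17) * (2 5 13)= (2 5 13)(14 17)= [0, 1, 5, 3, 4, 13, 6, 7, 8, 9, 10, 11, 12, 2, 17, 15, 16, 14]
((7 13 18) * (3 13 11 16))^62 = (3 18 11)(7 16 13) = [0, 1, 2, 18, 4, 5, 6, 16, 8, 9, 10, 3, 12, 7, 14, 15, 13, 17, 11]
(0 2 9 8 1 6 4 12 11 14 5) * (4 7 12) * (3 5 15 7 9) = (0 2 3 5)(1 6 9 8)(7 12 11 14 15) = [2, 6, 3, 5, 4, 0, 9, 12, 1, 8, 10, 14, 11, 13, 15, 7]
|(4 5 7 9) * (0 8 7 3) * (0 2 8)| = 7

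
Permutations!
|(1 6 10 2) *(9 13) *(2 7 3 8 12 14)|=18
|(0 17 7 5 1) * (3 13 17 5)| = 12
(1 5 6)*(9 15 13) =(1 5 6)(9 15 13) =[0, 5, 2, 3, 4, 6, 1, 7, 8, 15, 10, 11, 12, 9, 14, 13]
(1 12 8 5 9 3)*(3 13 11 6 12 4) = [0, 4, 2, 1, 3, 9, 12, 7, 5, 13, 10, 6, 8, 11] = (1 4 3)(5 9 13 11 6 12 8)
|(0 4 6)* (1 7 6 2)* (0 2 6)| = 6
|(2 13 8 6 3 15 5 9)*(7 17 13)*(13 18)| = |(2 7 17 18 13 8 6 3 15 5 9)| = 11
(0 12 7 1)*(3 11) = (0 12 7 1)(3 11) = [12, 0, 2, 11, 4, 5, 6, 1, 8, 9, 10, 3, 7]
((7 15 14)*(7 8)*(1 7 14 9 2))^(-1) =(1 2 9 15 7)(8 14) =[0, 2, 9, 3, 4, 5, 6, 1, 14, 15, 10, 11, 12, 13, 8, 7]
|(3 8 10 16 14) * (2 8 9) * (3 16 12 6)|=14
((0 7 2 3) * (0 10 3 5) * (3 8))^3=[5, 1, 7, 3, 4, 2, 6, 0, 8, 9, 10]=(10)(0 5 2 7)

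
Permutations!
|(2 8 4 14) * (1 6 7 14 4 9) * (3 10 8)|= 9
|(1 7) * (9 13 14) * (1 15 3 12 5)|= |(1 7 15 3 12 5)(9 13 14)|= 6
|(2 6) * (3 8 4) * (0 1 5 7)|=|(0 1 5 7)(2 6)(3 8 4)|=12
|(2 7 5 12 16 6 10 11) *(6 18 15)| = 10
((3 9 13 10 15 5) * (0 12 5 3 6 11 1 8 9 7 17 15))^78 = (0 13 8 11 5)(1 6 12 10 9)(3 17)(7 15) = [13, 6, 2, 17, 4, 0, 12, 15, 11, 1, 9, 5, 10, 8, 14, 7, 16, 3]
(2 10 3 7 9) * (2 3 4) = (2 10 4)(3 7 9) = [0, 1, 10, 7, 2, 5, 6, 9, 8, 3, 4]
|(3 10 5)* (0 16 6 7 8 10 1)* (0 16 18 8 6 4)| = |(0 18 8 10 5 3 1 16 4)(6 7)| = 18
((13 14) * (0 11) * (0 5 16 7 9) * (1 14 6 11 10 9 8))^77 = [9, 5, 2, 3, 4, 14, 8, 6, 11, 10, 0, 1, 12, 7, 16, 15, 13] = (0 9 10)(1 5 14 16 13 7 6 8 11)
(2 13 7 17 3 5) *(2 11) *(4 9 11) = (2 13 7 17 3 5 4 9 11) = [0, 1, 13, 5, 9, 4, 6, 17, 8, 11, 10, 2, 12, 7, 14, 15, 16, 3]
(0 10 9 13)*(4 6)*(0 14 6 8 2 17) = [10, 1, 17, 3, 8, 5, 4, 7, 2, 13, 9, 11, 12, 14, 6, 15, 16, 0] = (0 10 9 13 14 6 4 8 2 17)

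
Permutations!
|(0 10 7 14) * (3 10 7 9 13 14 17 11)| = 9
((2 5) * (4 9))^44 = (9) = [0, 1, 2, 3, 4, 5, 6, 7, 8, 9]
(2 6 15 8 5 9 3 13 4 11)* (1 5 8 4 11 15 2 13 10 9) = (1 5)(2 6)(3 10 9)(4 15)(11 13) = [0, 5, 6, 10, 15, 1, 2, 7, 8, 3, 9, 13, 12, 11, 14, 4]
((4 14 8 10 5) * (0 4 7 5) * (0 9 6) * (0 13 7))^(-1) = (0 5 7 13 6 9 10 8 14 4) = [5, 1, 2, 3, 0, 7, 9, 13, 14, 10, 8, 11, 12, 6, 4]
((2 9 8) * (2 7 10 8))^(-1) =[0, 1, 9, 3, 4, 5, 6, 8, 10, 2, 7] =(2 9)(7 8 10)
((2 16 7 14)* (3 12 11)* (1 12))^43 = (1 3 11 12)(2 14 7 16) = [0, 3, 14, 11, 4, 5, 6, 16, 8, 9, 10, 12, 1, 13, 7, 15, 2]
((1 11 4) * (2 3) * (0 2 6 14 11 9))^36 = (14) = [0, 1, 2, 3, 4, 5, 6, 7, 8, 9, 10, 11, 12, 13, 14]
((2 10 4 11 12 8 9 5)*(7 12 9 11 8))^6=(12)(2 5 9 11 8 4 10)=[0, 1, 5, 3, 10, 9, 6, 7, 4, 11, 2, 8, 12]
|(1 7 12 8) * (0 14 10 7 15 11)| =9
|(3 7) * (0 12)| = |(0 12)(3 7)| = 2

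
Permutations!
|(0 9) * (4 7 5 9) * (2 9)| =6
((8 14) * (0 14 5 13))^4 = (0 13 5 8 14) = [13, 1, 2, 3, 4, 8, 6, 7, 14, 9, 10, 11, 12, 5, 0]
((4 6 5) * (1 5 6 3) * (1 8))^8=(1 3 5 8 4)=[0, 3, 2, 5, 1, 8, 6, 7, 4]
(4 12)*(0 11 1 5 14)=(0 11 1 5 14)(4 12)=[11, 5, 2, 3, 12, 14, 6, 7, 8, 9, 10, 1, 4, 13, 0]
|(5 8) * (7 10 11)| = 6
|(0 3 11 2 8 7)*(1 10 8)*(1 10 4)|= 14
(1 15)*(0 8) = [8, 15, 2, 3, 4, 5, 6, 7, 0, 9, 10, 11, 12, 13, 14, 1] = (0 8)(1 15)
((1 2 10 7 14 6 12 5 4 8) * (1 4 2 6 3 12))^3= (1 6)(2 14 5 7 12 10 3)(4 8)= [0, 6, 14, 2, 8, 7, 1, 12, 4, 9, 3, 11, 10, 13, 5]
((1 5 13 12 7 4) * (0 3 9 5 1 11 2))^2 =(0 9 13 7 11)(2 3 5 12 4) =[9, 1, 3, 5, 2, 12, 6, 11, 8, 13, 10, 0, 4, 7]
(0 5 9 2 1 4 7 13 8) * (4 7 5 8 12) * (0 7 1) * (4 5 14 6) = [8, 1, 0, 3, 14, 9, 4, 13, 7, 2, 10, 11, 5, 12, 6] = (0 8 7 13 12 5 9 2)(4 14 6)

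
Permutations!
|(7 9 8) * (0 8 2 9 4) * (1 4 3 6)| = 14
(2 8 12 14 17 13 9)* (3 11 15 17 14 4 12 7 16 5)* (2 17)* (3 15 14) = (2 8 7 16 5 15)(3 11 14)(4 12)(9 17 13) = [0, 1, 8, 11, 12, 15, 6, 16, 7, 17, 10, 14, 4, 9, 3, 2, 5, 13]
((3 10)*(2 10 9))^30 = (2 3)(9 10) = [0, 1, 3, 2, 4, 5, 6, 7, 8, 10, 9]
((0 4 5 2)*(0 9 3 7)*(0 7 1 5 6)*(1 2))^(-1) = (0 6 4)(1 5)(2 3 9) = [6, 5, 3, 9, 0, 1, 4, 7, 8, 2]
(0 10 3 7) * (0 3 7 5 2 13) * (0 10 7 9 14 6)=(0 7 3 5 2 13 10 9 14 6)=[7, 1, 13, 5, 4, 2, 0, 3, 8, 14, 9, 11, 12, 10, 6]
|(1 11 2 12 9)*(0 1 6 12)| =|(0 1 11 2)(6 12 9)| =12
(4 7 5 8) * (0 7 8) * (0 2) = (0 7 5 2)(4 8) = [7, 1, 0, 3, 8, 2, 6, 5, 4]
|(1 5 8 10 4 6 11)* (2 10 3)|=|(1 5 8 3 2 10 4 6 11)|=9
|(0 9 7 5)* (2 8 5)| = 6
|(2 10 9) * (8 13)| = |(2 10 9)(8 13)| = 6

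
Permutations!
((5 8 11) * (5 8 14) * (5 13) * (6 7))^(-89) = (5 14 13)(6 7)(8 11) = [0, 1, 2, 3, 4, 14, 7, 6, 11, 9, 10, 8, 12, 5, 13]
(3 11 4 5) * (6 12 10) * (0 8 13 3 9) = (0 8 13 3 11 4 5 9)(6 12 10) = [8, 1, 2, 11, 5, 9, 12, 7, 13, 0, 6, 4, 10, 3]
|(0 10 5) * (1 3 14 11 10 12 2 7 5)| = 5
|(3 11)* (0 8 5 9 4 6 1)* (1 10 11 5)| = |(0 8 1)(3 5 9 4 6 10 11)| = 21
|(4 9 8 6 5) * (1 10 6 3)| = |(1 10 6 5 4 9 8 3)| = 8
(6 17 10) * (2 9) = [0, 1, 9, 3, 4, 5, 17, 7, 8, 2, 6, 11, 12, 13, 14, 15, 16, 10] = (2 9)(6 17 10)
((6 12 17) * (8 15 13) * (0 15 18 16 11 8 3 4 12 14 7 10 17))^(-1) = (0 12 4 3 13 15)(6 17 10 7 14)(8 11 16 18) = [12, 1, 2, 13, 3, 5, 17, 14, 11, 9, 7, 16, 4, 15, 6, 0, 18, 10, 8]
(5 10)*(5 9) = (5 10 9) = [0, 1, 2, 3, 4, 10, 6, 7, 8, 5, 9]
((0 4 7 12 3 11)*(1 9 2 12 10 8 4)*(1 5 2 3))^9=(0 5 2 12 1 9 3 11)(4 7 10 8)=[5, 9, 12, 11, 7, 2, 6, 10, 4, 3, 8, 0, 1]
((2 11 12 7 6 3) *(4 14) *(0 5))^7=(0 5)(2 11 12 7 6 3)(4 14)=[5, 1, 11, 2, 14, 0, 3, 6, 8, 9, 10, 12, 7, 13, 4]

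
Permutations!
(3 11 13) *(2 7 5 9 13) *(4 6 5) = (2 7 4 6 5 9 13 3 11) = [0, 1, 7, 11, 6, 9, 5, 4, 8, 13, 10, 2, 12, 3]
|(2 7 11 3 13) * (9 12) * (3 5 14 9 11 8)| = 5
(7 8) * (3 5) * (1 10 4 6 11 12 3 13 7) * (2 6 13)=(1 10 4 13 7 8)(2 6 11 12 3 5)=[0, 10, 6, 5, 13, 2, 11, 8, 1, 9, 4, 12, 3, 7]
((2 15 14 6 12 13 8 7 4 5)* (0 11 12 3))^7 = [5, 1, 12, 4, 0, 11, 7, 3, 6, 9, 10, 2, 15, 14, 8, 13] = (0 5 11 2 12 15 13 14 8 6 7 3 4)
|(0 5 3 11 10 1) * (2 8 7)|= |(0 5 3 11 10 1)(2 8 7)|= 6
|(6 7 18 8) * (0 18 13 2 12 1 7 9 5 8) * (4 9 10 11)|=|(0 18)(1 7 13 2 12)(4 9 5 8 6 10 11)|=70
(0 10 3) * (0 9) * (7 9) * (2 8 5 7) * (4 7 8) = [10, 1, 4, 2, 7, 8, 6, 9, 5, 0, 3] = (0 10 3 2 4 7 9)(5 8)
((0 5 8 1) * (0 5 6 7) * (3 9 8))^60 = (9) = [0, 1, 2, 3, 4, 5, 6, 7, 8, 9]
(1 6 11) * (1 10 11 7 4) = (1 6 7 4)(10 11) = [0, 6, 2, 3, 1, 5, 7, 4, 8, 9, 11, 10]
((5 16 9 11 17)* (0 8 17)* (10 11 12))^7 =(0 10 9 5 8 11 12 16 17) =[10, 1, 2, 3, 4, 8, 6, 7, 11, 5, 9, 12, 16, 13, 14, 15, 17, 0]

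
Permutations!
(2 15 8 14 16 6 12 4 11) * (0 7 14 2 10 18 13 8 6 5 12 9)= (0 7 14 16 5 12 4 11 10 18 13 8 2 15 6 9)= [7, 1, 15, 3, 11, 12, 9, 14, 2, 0, 18, 10, 4, 8, 16, 6, 5, 17, 13]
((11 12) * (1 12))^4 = [0, 12, 2, 3, 4, 5, 6, 7, 8, 9, 10, 1, 11] = (1 12 11)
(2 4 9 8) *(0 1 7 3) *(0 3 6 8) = (0 1 7 6 8 2 4 9) = [1, 7, 4, 3, 9, 5, 8, 6, 2, 0]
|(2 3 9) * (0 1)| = |(0 1)(2 3 9)| = 6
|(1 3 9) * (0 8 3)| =|(0 8 3 9 1)| =5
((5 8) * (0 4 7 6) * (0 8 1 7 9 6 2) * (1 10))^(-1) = [2, 10, 7, 3, 0, 8, 9, 1, 6, 4, 5] = (0 2 7 1 10 5 8 6 9 4)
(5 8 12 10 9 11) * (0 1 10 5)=(0 1 10 9 11)(5 8 12)=[1, 10, 2, 3, 4, 8, 6, 7, 12, 11, 9, 0, 5]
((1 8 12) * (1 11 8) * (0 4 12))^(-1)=[8, 1, 2, 3, 0, 5, 6, 7, 11, 9, 10, 12, 4]=(0 8 11 12 4)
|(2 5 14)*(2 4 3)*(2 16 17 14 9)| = |(2 5 9)(3 16 17 14 4)| = 15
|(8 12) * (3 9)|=|(3 9)(8 12)|=2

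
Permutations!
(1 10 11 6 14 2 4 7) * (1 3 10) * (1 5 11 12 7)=(1 5 11 6 14 2 4)(3 10 12 7)=[0, 5, 4, 10, 1, 11, 14, 3, 8, 9, 12, 6, 7, 13, 2]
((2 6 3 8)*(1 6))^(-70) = [0, 1, 2, 3, 4, 5, 6, 7, 8] = (8)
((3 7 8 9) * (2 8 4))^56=(2 9 7)(3 4 8)=[0, 1, 9, 4, 8, 5, 6, 2, 3, 7]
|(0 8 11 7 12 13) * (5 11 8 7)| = |(0 7 12 13)(5 11)| = 4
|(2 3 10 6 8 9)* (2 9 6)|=6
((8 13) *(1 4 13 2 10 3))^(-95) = (1 8 3 13 10 4 2) = [0, 8, 1, 13, 2, 5, 6, 7, 3, 9, 4, 11, 12, 10]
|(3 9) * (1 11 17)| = 6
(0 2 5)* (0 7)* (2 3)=[3, 1, 5, 2, 4, 7, 6, 0]=(0 3 2 5 7)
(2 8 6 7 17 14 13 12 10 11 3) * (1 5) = [0, 5, 8, 2, 4, 1, 7, 17, 6, 9, 11, 3, 10, 12, 13, 15, 16, 14] = (1 5)(2 8 6 7 17 14 13 12 10 11 3)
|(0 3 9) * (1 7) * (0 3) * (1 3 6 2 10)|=|(1 7 3 9 6 2 10)|=7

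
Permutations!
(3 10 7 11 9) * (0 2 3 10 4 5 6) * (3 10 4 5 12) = (0 2 10 7 11 9 4 12 3 5 6) = [2, 1, 10, 5, 12, 6, 0, 11, 8, 4, 7, 9, 3]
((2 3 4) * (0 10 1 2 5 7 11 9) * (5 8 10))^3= (0 11 5 9 7)(1 4)(2 8)(3 10)= [11, 4, 8, 10, 1, 9, 6, 0, 2, 7, 3, 5]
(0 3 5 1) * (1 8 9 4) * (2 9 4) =[3, 0, 9, 5, 1, 8, 6, 7, 4, 2] =(0 3 5 8 4 1)(2 9)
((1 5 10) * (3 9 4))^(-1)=[0, 10, 2, 4, 9, 1, 6, 7, 8, 3, 5]=(1 10 5)(3 4 9)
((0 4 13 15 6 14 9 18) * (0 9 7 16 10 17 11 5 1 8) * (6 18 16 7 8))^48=(0 15 16 11 6)(1 8 13 9 17)(4 18 10 5 14)=[15, 8, 2, 3, 18, 14, 0, 7, 13, 17, 5, 6, 12, 9, 4, 16, 11, 1, 10]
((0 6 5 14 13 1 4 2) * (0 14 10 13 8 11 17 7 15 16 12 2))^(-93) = (0 1 10 6 4 13 5)(2 15 11)(7 8 12)(14 16 17) = [1, 10, 15, 3, 13, 0, 4, 8, 12, 9, 6, 2, 7, 5, 16, 11, 17, 14]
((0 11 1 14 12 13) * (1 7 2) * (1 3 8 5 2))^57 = (0 11 7 1 14 12 13)(2 3 8 5) = [11, 14, 3, 8, 4, 2, 6, 1, 5, 9, 10, 7, 13, 0, 12]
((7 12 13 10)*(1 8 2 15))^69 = (1 8 2 15)(7 12 13 10) = [0, 8, 15, 3, 4, 5, 6, 12, 2, 9, 7, 11, 13, 10, 14, 1]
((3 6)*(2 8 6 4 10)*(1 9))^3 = (1 9)(2 3)(4 8)(6 10) = [0, 9, 3, 2, 8, 5, 10, 7, 4, 1, 6]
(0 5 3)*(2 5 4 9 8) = (0 4 9 8 2 5 3) = [4, 1, 5, 0, 9, 3, 6, 7, 2, 8]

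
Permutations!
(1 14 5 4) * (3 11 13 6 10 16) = (1 14 5 4)(3 11 13 6 10 16) = [0, 14, 2, 11, 1, 4, 10, 7, 8, 9, 16, 13, 12, 6, 5, 15, 3]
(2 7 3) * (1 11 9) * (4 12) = (1 11 9)(2 7 3)(4 12) = [0, 11, 7, 2, 12, 5, 6, 3, 8, 1, 10, 9, 4]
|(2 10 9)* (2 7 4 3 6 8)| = |(2 10 9 7 4 3 6 8)| = 8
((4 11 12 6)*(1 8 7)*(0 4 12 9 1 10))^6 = (12)(0 7 1 11)(4 10 8 9) = [7, 11, 2, 3, 10, 5, 6, 1, 9, 4, 8, 0, 12]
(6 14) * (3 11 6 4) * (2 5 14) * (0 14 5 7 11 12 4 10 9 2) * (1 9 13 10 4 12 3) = (0 14 4 1 9 2 7 11 6)(10 13) = [14, 9, 7, 3, 1, 5, 0, 11, 8, 2, 13, 6, 12, 10, 4]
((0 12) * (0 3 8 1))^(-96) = (0 1 8 3 12) = [1, 8, 2, 12, 4, 5, 6, 7, 3, 9, 10, 11, 0]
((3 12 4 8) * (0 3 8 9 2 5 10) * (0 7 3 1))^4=(2 3)(4 10)(5 12)(7 9)=[0, 1, 3, 2, 10, 12, 6, 9, 8, 7, 4, 11, 5]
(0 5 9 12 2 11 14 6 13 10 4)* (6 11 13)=(0 5 9 12 2 13 10 4)(11 14)=[5, 1, 13, 3, 0, 9, 6, 7, 8, 12, 4, 14, 2, 10, 11]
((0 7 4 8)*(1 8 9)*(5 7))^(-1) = (0 8 1 9 4 7 5) = [8, 9, 2, 3, 7, 0, 6, 5, 1, 4]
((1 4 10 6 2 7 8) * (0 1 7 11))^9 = (0 4 6 11 1 10 2)(7 8) = [4, 10, 0, 3, 6, 5, 11, 8, 7, 9, 2, 1]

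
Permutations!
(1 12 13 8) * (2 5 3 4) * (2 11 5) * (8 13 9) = [0, 12, 2, 4, 11, 3, 6, 7, 1, 8, 10, 5, 9, 13] = (13)(1 12 9 8)(3 4 11 5)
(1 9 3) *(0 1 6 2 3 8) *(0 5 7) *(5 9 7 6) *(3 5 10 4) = (0 1 7)(2 5 6)(3 10 4)(8 9) = [1, 7, 5, 10, 3, 6, 2, 0, 9, 8, 4]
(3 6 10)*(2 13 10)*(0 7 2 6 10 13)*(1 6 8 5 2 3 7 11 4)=(13)(0 11 4 1 6 8 5 2)(3 10 7)=[11, 6, 0, 10, 1, 2, 8, 3, 5, 9, 7, 4, 12, 13]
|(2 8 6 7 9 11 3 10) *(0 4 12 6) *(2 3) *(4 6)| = |(0 6 7 9 11 2 8)(3 10)(4 12)| = 14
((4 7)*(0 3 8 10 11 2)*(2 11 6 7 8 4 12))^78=(0 7 8)(2 6 4)(3 12 10)=[7, 1, 6, 12, 2, 5, 4, 8, 0, 9, 3, 11, 10]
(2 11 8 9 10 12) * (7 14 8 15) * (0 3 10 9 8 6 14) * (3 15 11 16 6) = (0 15 7)(2 16 6 14 3 10 12) = [15, 1, 16, 10, 4, 5, 14, 0, 8, 9, 12, 11, 2, 13, 3, 7, 6]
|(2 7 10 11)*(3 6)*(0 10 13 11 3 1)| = |(0 10 3 6 1)(2 7 13 11)| = 20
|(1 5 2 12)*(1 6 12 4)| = 4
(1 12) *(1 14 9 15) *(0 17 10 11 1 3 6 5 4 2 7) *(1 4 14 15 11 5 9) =(0 17 10 5 14 1 12 15 3 6 9 11 4 2 7) =[17, 12, 7, 6, 2, 14, 9, 0, 8, 11, 5, 4, 15, 13, 1, 3, 16, 10]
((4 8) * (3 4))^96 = (8) = [0, 1, 2, 3, 4, 5, 6, 7, 8]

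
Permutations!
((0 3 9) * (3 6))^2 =[3, 1, 2, 0, 4, 5, 9, 7, 8, 6] =(0 3)(6 9)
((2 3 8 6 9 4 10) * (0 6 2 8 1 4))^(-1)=(0 9 6)(1 3 2 8 10 4)=[9, 3, 8, 2, 1, 5, 0, 7, 10, 6, 4]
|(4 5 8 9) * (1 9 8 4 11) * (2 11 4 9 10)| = 12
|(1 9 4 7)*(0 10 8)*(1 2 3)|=|(0 10 8)(1 9 4 7 2 3)|=6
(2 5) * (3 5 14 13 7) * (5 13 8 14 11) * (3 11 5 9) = (2 5)(3 13 7 11 9)(8 14) = [0, 1, 5, 13, 4, 2, 6, 11, 14, 3, 10, 9, 12, 7, 8]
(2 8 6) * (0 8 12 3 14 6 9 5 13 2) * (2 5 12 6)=(0 8 9 12 3 14 2 6)(5 13)=[8, 1, 6, 14, 4, 13, 0, 7, 9, 12, 10, 11, 3, 5, 2]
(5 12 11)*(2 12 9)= (2 12 11 5 9)= [0, 1, 12, 3, 4, 9, 6, 7, 8, 2, 10, 5, 11]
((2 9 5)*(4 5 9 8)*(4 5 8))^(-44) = [0, 1, 2, 3, 4, 5, 6, 7, 8, 9] = (9)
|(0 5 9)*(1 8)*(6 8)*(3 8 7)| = |(0 5 9)(1 6 7 3 8)| = 15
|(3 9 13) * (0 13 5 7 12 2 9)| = 15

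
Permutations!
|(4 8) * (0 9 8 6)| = 5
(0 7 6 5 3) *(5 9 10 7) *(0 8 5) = (3 8 5)(6 9 10 7) = [0, 1, 2, 8, 4, 3, 9, 6, 5, 10, 7]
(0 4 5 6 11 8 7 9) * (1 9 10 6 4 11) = [11, 9, 2, 3, 5, 4, 1, 10, 7, 0, 6, 8] = (0 11 8 7 10 6 1 9)(4 5)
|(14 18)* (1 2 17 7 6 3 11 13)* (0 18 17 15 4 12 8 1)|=18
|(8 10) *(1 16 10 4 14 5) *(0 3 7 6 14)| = 11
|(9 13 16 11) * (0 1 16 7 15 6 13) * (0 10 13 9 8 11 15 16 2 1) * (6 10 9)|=10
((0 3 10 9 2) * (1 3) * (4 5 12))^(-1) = [2, 0, 9, 1, 12, 4, 6, 7, 8, 10, 3, 11, 5] = (0 2 9 10 3 1)(4 12 5)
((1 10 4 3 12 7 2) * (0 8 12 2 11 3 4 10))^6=(0 2 11 12)(1 3 7 8)=[2, 3, 11, 7, 4, 5, 6, 8, 1, 9, 10, 12, 0]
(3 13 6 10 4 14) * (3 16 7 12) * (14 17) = (3 13 6 10 4 17 14 16 7 12) = [0, 1, 2, 13, 17, 5, 10, 12, 8, 9, 4, 11, 3, 6, 16, 15, 7, 14]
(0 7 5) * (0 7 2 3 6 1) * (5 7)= [2, 0, 3, 6, 4, 5, 1, 7]= (7)(0 2 3 6 1)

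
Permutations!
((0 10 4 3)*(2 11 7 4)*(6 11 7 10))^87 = (0 3 4 7 2 10 11 6) = [3, 1, 10, 4, 7, 5, 0, 2, 8, 9, 11, 6]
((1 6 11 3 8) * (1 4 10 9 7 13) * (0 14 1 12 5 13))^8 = [10, 7, 2, 1, 11, 12, 0, 4, 6, 8, 3, 14, 13, 5, 9] = (0 10 3 1 7 4 11 14 9 8 6)(5 12 13)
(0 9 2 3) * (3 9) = (0 3)(2 9) = [3, 1, 9, 0, 4, 5, 6, 7, 8, 2]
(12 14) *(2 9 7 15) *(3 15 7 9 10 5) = (2 10 5 3 15)(12 14) = [0, 1, 10, 15, 4, 3, 6, 7, 8, 9, 5, 11, 14, 13, 12, 2]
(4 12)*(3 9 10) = [0, 1, 2, 9, 12, 5, 6, 7, 8, 10, 3, 11, 4] = (3 9 10)(4 12)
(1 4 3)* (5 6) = (1 4 3)(5 6) = [0, 4, 2, 1, 3, 6, 5]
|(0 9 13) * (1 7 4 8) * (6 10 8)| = 6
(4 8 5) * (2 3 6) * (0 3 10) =[3, 1, 10, 6, 8, 4, 2, 7, 5, 9, 0] =(0 3 6 2 10)(4 8 5)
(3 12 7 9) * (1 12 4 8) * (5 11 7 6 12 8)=(1 8)(3 4 5 11 7 9)(6 12)=[0, 8, 2, 4, 5, 11, 12, 9, 1, 3, 10, 7, 6]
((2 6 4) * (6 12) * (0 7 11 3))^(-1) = [3, 1, 4, 11, 6, 5, 12, 0, 8, 9, 10, 7, 2] = (0 3 11 7)(2 4 6 12)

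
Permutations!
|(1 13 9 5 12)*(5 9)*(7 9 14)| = 12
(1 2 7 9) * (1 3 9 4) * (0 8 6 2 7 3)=(0 8 6 2 3 9)(1 7 4)=[8, 7, 3, 9, 1, 5, 2, 4, 6, 0]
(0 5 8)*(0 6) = (0 5 8 6) = [5, 1, 2, 3, 4, 8, 0, 7, 6]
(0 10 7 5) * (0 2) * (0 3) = (0 10 7 5 2 3) = [10, 1, 3, 0, 4, 2, 6, 5, 8, 9, 7]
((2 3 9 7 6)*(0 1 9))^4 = (0 6 1 2 9 3 7) = [6, 2, 9, 7, 4, 5, 1, 0, 8, 3]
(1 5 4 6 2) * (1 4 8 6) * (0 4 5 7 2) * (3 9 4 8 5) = (0 8 6)(1 7 2 3 9 4) = [8, 7, 3, 9, 1, 5, 0, 2, 6, 4]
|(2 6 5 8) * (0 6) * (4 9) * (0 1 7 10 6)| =|(1 7 10 6 5 8 2)(4 9)| =14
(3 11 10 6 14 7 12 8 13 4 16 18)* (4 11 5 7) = (3 5 7 12 8 13 11 10 6 14 4 16 18) = [0, 1, 2, 5, 16, 7, 14, 12, 13, 9, 6, 10, 8, 11, 4, 15, 18, 17, 3]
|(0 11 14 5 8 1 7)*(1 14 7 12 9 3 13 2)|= |(0 11 7)(1 12 9 3 13 2)(5 8 14)|= 6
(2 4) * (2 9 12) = (2 4 9 12) = [0, 1, 4, 3, 9, 5, 6, 7, 8, 12, 10, 11, 2]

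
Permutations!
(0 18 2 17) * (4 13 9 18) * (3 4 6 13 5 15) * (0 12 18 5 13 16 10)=(0 6 16 10)(2 17 12 18)(3 4 13 9 5 15)=[6, 1, 17, 4, 13, 15, 16, 7, 8, 5, 0, 11, 18, 9, 14, 3, 10, 12, 2]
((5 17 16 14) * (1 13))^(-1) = (1 13)(5 14 16 17) = [0, 13, 2, 3, 4, 14, 6, 7, 8, 9, 10, 11, 12, 1, 16, 15, 17, 5]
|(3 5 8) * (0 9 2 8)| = 6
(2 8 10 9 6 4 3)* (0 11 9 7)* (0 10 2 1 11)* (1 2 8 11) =(2 11 9 6 4 3)(7 10) =[0, 1, 11, 2, 3, 5, 4, 10, 8, 6, 7, 9]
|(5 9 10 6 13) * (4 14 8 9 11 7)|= |(4 14 8 9 10 6 13 5 11 7)|= 10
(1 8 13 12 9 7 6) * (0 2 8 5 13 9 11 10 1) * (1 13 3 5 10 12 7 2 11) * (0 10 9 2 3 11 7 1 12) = [7, 9, 8, 5, 4, 11, 10, 6, 2, 3, 13, 0, 12, 1] = (0 7 6 10 13 1 9 3 5 11)(2 8)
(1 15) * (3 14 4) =(1 15)(3 14 4) =[0, 15, 2, 14, 3, 5, 6, 7, 8, 9, 10, 11, 12, 13, 4, 1]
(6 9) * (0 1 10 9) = [1, 10, 2, 3, 4, 5, 0, 7, 8, 6, 9] = (0 1 10 9 6)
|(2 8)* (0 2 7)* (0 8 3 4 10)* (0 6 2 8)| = 15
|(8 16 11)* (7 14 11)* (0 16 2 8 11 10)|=10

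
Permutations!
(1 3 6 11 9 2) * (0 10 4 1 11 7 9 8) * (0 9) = (0 10 4 1 3 6 7)(2 11 8 9) = [10, 3, 11, 6, 1, 5, 7, 0, 9, 2, 4, 8]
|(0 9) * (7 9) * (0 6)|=4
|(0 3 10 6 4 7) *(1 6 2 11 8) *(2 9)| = |(0 3 10 9 2 11 8 1 6 4 7)| = 11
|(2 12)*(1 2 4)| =4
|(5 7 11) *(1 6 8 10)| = 12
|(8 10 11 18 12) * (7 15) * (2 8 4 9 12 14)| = |(2 8 10 11 18 14)(4 9 12)(7 15)| = 6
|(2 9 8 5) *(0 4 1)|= 12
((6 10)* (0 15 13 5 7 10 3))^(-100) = [7, 1, 2, 5, 4, 3, 13, 0, 8, 9, 15, 11, 12, 6, 14, 10] = (0 7)(3 5)(6 13)(10 15)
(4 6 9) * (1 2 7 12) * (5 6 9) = (1 2 7 12)(4 9)(5 6) = [0, 2, 7, 3, 9, 6, 5, 12, 8, 4, 10, 11, 1]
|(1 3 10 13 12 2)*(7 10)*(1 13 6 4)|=6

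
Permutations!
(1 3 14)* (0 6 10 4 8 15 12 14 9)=(0 6 10 4 8 15 12 14 1 3 9)=[6, 3, 2, 9, 8, 5, 10, 7, 15, 0, 4, 11, 14, 13, 1, 12]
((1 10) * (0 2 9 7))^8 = [0, 1, 2, 3, 4, 5, 6, 7, 8, 9, 10] = (10)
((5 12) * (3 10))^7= (3 10)(5 12)= [0, 1, 2, 10, 4, 12, 6, 7, 8, 9, 3, 11, 5]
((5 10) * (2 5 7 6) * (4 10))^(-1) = (2 6 7 10 4 5) = [0, 1, 6, 3, 5, 2, 7, 10, 8, 9, 4]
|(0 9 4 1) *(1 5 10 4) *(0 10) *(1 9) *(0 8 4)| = 3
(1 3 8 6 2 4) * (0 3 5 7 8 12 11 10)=[3, 5, 4, 12, 1, 7, 2, 8, 6, 9, 0, 10, 11]=(0 3 12 11 10)(1 5 7 8 6 2 4)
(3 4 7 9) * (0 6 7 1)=(0 6 7 9 3 4 1)=[6, 0, 2, 4, 1, 5, 7, 9, 8, 3]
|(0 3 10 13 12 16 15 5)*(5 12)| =|(0 3 10 13 5)(12 16 15)| =15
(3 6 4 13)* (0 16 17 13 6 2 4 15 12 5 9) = (0 16 17 13 3 2 4 6 15 12 5 9) = [16, 1, 4, 2, 6, 9, 15, 7, 8, 0, 10, 11, 5, 3, 14, 12, 17, 13]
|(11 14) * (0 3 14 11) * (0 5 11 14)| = |(0 3)(5 11 14)| = 6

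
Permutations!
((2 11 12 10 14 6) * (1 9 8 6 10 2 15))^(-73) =(1 8 15 9 6)(2 12 11)(10 14) =[0, 8, 12, 3, 4, 5, 1, 7, 15, 6, 14, 2, 11, 13, 10, 9]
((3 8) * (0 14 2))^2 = [2, 1, 14, 3, 4, 5, 6, 7, 8, 9, 10, 11, 12, 13, 0] = (0 2 14)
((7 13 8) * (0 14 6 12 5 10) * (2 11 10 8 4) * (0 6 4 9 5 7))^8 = (0 7 2 5 6 14 13 11 8 12 4 9 10) = [7, 1, 5, 3, 9, 6, 14, 2, 12, 10, 0, 8, 4, 11, 13]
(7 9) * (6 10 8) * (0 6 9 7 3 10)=(0 6)(3 10 8 9)=[6, 1, 2, 10, 4, 5, 0, 7, 9, 3, 8]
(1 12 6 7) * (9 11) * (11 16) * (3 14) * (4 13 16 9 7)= (1 12 6 4 13 16 11 7)(3 14)= [0, 12, 2, 14, 13, 5, 4, 1, 8, 9, 10, 7, 6, 16, 3, 15, 11]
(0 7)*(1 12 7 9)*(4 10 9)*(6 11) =[4, 12, 2, 3, 10, 5, 11, 0, 8, 1, 9, 6, 7] =(0 4 10 9 1 12 7)(6 11)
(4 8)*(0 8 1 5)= [8, 5, 2, 3, 1, 0, 6, 7, 4]= (0 8 4 1 5)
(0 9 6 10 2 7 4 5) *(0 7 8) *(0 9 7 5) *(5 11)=(0 7 4)(2 8 9 6 10)(5 11)=[7, 1, 8, 3, 0, 11, 10, 4, 9, 6, 2, 5]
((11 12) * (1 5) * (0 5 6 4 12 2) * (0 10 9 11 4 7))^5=[0, 1, 10, 3, 12, 5, 6, 7, 8, 11, 9, 2, 4]=(2 10 9 11)(4 12)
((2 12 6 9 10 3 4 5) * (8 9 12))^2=(12)(2 9 3 5 8 10 4)=[0, 1, 9, 5, 2, 8, 6, 7, 10, 3, 4, 11, 12]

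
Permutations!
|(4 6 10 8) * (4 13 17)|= |(4 6 10 8 13 17)|= 6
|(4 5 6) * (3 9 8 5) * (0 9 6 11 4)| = |(0 9 8 5 11 4 3 6)| = 8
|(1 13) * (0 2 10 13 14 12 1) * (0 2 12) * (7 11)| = 12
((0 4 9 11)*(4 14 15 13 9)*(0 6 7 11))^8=(0 13 14 9 15)(6 11 7)=[13, 1, 2, 3, 4, 5, 11, 6, 8, 15, 10, 7, 12, 14, 9, 0]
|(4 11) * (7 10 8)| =|(4 11)(7 10 8)| =6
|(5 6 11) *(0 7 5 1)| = |(0 7 5 6 11 1)| = 6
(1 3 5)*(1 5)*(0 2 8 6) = (0 2 8 6)(1 3) = [2, 3, 8, 1, 4, 5, 0, 7, 6]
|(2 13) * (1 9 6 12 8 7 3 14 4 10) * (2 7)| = |(1 9 6 12 8 2 13 7 3 14 4 10)| = 12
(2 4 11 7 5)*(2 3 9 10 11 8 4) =[0, 1, 2, 9, 8, 3, 6, 5, 4, 10, 11, 7] =(3 9 10 11 7 5)(4 8)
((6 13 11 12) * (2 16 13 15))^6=(2 15 6 12 11 13 16)=[0, 1, 15, 3, 4, 5, 12, 7, 8, 9, 10, 13, 11, 16, 14, 6, 2]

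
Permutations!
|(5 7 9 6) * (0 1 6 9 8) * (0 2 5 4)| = |(9)(0 1 6 4)(2 5 7 8)| = 4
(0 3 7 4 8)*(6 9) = (0 3 7 4 8)(6 9) = [3, 1, 2, 7, 8, 5, 9, 4, 0, 6]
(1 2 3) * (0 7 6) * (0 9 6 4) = (0 7 4)(1 2 3)(6 9) = [7, 2, 3, 1, 0, 5, 9, 4, 8, 6]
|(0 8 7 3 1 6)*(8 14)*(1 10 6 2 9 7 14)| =|(0 1 2 9 7 3 10 6)(8 14)| =8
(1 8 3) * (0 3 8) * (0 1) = (8)(0 3) = [3, 1, 2, 0, 4, 5, 6, 7, 8]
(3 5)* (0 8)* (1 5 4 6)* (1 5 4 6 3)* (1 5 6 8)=(0 1 4 3 8)=[1, 4, 2, 8, 3, 5, 6, 7, 0]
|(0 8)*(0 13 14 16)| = |(0 8 13 14 16)| = 5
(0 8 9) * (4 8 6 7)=(0 6 7 4 8 9)=[6, 1, 2, 3, 8, 5, 7, 4, 9, 0]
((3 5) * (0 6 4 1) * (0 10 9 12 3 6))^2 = [0, 9, 2, 6, 10, 4, 1, 7, 8, 3, 12, 11, 5] = (1 9 3 6)(4 10 12 5)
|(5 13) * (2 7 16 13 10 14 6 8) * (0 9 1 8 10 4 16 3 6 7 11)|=60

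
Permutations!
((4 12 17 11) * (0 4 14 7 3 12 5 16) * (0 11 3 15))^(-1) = [15, 1, 2, 17, 0, 4, 6, 14, 8, 9, 10, 16, 3, 13, 11, 7, 5, 12] = (0 15 7 14 11 16 5 4)(3 17 12)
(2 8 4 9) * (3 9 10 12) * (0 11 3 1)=(0 11 3 9 2 8 4 10 12 1)=[11, 0, 8, 9, 10, 5, 6, 7, 4, 2, 12, 3, 1]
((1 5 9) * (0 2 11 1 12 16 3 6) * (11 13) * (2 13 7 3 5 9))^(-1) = (0 6 3 7 2 5 16 12 9 1 11 13) = [6, 11, 5, 7, 4, 16, 3, 2, 8, 1, 10, 13, 9, 0, 14, 15, 12]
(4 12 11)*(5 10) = (4 12 11)(5 10) = [0, 1, 2, 3, 12, 10, 6, 7, 8, 9, 5, 4, 11]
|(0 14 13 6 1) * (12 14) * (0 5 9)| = 8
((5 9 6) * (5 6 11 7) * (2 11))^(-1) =(2 9 5 7 11) =[0, 1, 9, 3, 4, 7, 6, 11, 8, 5, 10, 2]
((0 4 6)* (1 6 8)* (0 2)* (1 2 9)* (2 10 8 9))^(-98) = (10)(0 6 9)(1 4 2) = [6, 4, 1, 3, 2, 5, 9, 7, 8, 0, 10]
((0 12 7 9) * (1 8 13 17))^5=(0 12 7 9)(1 8 13 17)=[12, 8, 2, 3, 4, 5, 6, 9, 13, 0, 10, 11, 7, 17, 14, 15, 16, 1]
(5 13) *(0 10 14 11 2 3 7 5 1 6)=(0 10 14 11 2 3 7 5 13 1 6)=[10, 6, 3, 7, 4, 13, 0, 5, 8, 9, 14, 2, 12, 1, 11]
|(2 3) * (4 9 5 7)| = |(2 3)(4 9 5 7)| = 4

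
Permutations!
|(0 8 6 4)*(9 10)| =4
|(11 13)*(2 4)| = 2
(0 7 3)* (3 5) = (0 7 5 3) = [7, 1, 2, 0, 4, 3, 6, 5]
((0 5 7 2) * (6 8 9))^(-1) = (0 2 7 5)(6 9 8) = [2, 1, 7, 3, 4, 0, 9, 5, 6, 8]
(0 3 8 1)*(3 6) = (0 6 3 8 1) = [6, 0, 2, 8, 4, 5, 3, 7, 1]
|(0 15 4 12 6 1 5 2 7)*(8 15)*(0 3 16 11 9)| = 14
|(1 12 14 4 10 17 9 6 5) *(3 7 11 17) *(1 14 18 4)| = |(1 12 18 4 10 3 7 11 17 9 6 5 14)| = 13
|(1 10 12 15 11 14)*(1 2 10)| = |(2 10 12 15 11 14)| = 6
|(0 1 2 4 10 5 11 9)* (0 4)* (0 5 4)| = 6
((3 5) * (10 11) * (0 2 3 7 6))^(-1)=(0 6 7 5 3 2)(10 11)=[6, 1, 0, 2, 4, 3, 7, 5, 8, 9, 11, 10]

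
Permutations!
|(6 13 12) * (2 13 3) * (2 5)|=|(2 13 12 6 3 5)|=6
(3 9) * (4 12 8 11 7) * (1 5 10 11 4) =(1 5 10 11 7)(3 9)(4 12 8) =[0, 5, 2, 9, 12, 10, 6, 1, 4, 3, 11, 7, 8]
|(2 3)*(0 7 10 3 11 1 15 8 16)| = 10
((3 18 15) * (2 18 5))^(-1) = (2 5 3 15 18) = [0, 1, 5, 15, 4, 3, 6, 7, 8, 9, 10, 11, 12, 13, 14, 18, 16, 17, 2]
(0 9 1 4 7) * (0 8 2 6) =(0 9 1 4 7 8 2 6) =[9, 4, 6, 3, 7, 5, 0, 8, 2, 1]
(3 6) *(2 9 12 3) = (2 9 12 3 6) = [0, 1, 9, 6, 4, 5, 2, 7, 8, 12, 10, 11, 3]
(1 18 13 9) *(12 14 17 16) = [0, 18, 2, 3, 4, 5, 6, 7, 8, 1, 10, 11, 14, 9, 17, 15, 12, 16, 13] = (1 18 13 9)(12 14 17 16)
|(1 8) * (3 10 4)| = 6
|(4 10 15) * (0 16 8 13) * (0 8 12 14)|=12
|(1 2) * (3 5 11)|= |(1 2)(3 5 11)|= 6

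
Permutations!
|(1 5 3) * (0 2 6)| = |(0 2 6)(1 5 3)| = 3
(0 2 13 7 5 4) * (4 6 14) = (0 2 13 7 5 6 14 4) = [2, 1, 13, 3, 0, 6, 14, 5, 8, 9, 10, 11, 12, 7, 4]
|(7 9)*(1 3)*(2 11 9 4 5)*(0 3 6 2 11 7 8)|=|(0 3 1 6 2 7 4 5 11 9 8)|=11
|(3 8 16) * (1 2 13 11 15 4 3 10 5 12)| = 12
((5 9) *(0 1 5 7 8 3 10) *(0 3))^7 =(0 1 5 9 7 8)(3 10) =[1, 5, 2, 10, 4, 9, 6, 8, 0, 7, 3]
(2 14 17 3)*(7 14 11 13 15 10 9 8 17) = (2 11 13 15 10 9 8 17 3)(7 14) = [0, 1, 11, 2, 4, 5, 6, 14, 17, 8, 9, 13, 12, 15, 7, 10, 16, 3]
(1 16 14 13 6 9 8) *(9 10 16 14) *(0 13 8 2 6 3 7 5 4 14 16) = (0 13 3 7 5 4 14 8 1 16 9 2 6 10) = [13, 16, 6, 7, 14, 4, 10, 5, 1, 2, 0, 11, 12, 3, 8, 15, 9]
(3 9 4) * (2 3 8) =(2 3 9 4 8) =[0, 1, 3, 9, 8, 5, 6, 7, 2, 4]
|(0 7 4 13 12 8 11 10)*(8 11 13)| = 8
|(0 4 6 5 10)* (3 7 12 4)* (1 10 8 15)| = 11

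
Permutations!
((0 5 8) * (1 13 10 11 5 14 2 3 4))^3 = (0 3 13 5 14 4 10 8 2 1 11) = [3, 11, 1, 13, 10, 14, 6, 7, 2, 9, 8, 0, 12, 5, 4]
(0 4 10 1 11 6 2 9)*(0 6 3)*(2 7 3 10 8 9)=(0 4 8 9 6 7 3)(1 11 10)=[4, 11, 2, 0, 8, 5, 7, 3, 9, 6, 1, 10]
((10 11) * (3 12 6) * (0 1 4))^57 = (12)(10 11) = [0, 1, 2, 3, 4, 5, 6, 7, 8, 9, 11, 10, 12]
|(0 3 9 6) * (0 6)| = 3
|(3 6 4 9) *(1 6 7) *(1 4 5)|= 12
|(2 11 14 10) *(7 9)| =|(2 11 14 10)(7 9)| =4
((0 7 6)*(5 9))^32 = [6, 1, 2, 3, 4, 5, 7, 0, 8, 9] = (9)(0 6 7)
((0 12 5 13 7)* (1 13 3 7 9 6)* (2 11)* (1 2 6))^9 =(13)(0 7 3 5 12) =[7, 1, 2, 5, 4, 12, 6, 3, 8, 9, 10, 11, 0, 13]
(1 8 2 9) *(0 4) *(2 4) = (0 2 9 1 8 4) = [2, 8, 9, 3, 0, 5, 6, 7, 4, 1]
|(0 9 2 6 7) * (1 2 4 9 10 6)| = |(0 10 6 7)(1 2)(4 9)| = 4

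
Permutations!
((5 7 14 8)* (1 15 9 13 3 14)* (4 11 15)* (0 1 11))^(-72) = (15) = [0, 1, 2, 3, 4, 5, 6, 7, 8, 9, 10, 11, 12, 13, 14, 15]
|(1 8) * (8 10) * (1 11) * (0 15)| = 4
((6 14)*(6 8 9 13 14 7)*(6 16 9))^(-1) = (6 8 14 13 9 16 7) = [0, 1, 2, 3, 4, 5, 8, 6, 14, 16, 10, 11, 12, 9, 13, 15, 7]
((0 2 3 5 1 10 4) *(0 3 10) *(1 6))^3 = (0 4 6 2 3 1 10 5) = [4, 10, 3, 1, 6, 0, 2, 7, 8, 9, 5]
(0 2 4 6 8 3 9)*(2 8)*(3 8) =(0 3 9)(2 4 6) =[3, 1, 4, 9, 6, 5, 2, 7, 8, 0]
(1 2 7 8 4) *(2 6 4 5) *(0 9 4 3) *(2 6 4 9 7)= (9)(0 7 8 5 6 3)(1 4)= [7, 4, 2, 0, 1, 6, 3, 8, 5, 9]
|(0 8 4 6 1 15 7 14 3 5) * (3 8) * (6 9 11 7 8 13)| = 30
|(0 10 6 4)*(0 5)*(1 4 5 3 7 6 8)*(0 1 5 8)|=14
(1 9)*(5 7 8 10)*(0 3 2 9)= (0 3 2 9 1)(5 7 8 10)= [3, 0, 9, 2, 4, 7, 6, 8, 10, 1, 5]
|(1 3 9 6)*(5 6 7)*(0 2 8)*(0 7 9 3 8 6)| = 7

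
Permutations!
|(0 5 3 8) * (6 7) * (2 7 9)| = |(0 5 3 8)(2 7 6 9)| = 4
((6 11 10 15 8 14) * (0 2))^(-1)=(0 2)(6 14 8 15 10 11)=[2, 1, 0, 3, 4, 5, 14, 7, 15, 9, 11, 6, 12, 13, 8, 10]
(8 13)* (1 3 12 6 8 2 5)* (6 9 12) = [0, 3, 5, 6, 4, 1, 8, 7, 13, 12, 10, 11, 9, 2] = (1 3 6 8 13 2 5)(9 12)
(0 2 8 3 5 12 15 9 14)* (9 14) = (0 2 8 3 5 12 15 14) = [2, 1, 8, 5, 4, 12, 6, 7, 3, 9, 10, 11, 15, 13, 0, 14]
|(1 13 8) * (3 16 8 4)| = 6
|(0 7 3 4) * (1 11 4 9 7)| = 12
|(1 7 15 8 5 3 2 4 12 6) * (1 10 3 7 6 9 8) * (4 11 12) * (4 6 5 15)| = |(1 5 7 4 6 10 3 2 11 12 9 8 15)| = 13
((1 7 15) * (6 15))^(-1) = (1 15 6 7) = [0, 15, 2, 3, 4, 5, 7, 1, 8, 9, 10, 11, 12, 13, 14, 6]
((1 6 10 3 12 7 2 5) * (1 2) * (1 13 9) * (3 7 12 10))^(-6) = (1 6 3 10 7 13 9) = [0, 6, 2, 10, 4, 5, 3, 13, 8, 1, 7, 11, 12, 9]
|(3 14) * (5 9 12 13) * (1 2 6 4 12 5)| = 6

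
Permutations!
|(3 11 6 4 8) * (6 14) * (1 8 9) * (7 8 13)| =|(1 13 7 8 3 11 14 6 4 9)| =10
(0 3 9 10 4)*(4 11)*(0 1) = (0 3 9 10 11 4 1) = [3, 0, 2, 9, 1, 5, 6, 7, 8, 10, 11, 4]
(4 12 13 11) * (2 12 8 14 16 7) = (2 12 13 11 4 8 14 16 7) = [0, 1, 12, 3, 8, 5, 6, 2, 14, 9, 10, 4, 13, 11, 16, 15, 7]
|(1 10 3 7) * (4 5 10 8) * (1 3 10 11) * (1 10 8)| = 10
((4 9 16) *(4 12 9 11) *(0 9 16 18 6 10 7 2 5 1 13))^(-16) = (0 10 1 18 2)(5 9 7 13 6) = [10, 18, 0, 3, 4, 9, 5, 13, 8, 7, 1, 11, 12, 6, 14, 15, 16, 17, 2]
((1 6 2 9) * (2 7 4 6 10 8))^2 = (1 8 9 10 2)(4 7 6) = [0, 8, 1, 3, 7, 5, 4, 6, 9, 10, 2]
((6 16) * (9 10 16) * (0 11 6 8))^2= (0 6 10 8 11 9 16)= [6, 1, 2, 3, 4, 5, 10, 7, 11, 16, 8, 9, 12, 13, 14, 15, 0]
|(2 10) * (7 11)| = 2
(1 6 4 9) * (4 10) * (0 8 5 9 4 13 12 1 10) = (0 8 5 9 10 13 12 1 6) = [8, 6, 2, 3, 4, 9, 0, 7, 5, 10, 13, 11, 1, 12]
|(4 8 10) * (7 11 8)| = 5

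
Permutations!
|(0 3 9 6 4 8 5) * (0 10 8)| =15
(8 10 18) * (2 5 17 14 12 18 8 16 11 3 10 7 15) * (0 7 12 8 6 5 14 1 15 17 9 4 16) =(0 7 17 1 15 2 14 8 12 18)(3 10 6 5 9 4 16 11) =[7, 15, 14, 10, 16, 9, 5, 17, 12, 4, 6, 3, 18, 13, 8, 2, 11, 1, 0]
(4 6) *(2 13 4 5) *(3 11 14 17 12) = (2 13 4 6 5)(3 11 14 17 12) = [0, 1, 13, 11, 6, 2, 5, 7, 8, 9, 10, 14, 3, 4, 17, 15, 16, 12]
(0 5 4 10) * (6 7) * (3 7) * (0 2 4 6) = (0 5 6 3 7)(2 4 10) = [5, 1, 4, 7, 10, 6, 3, 0, 8, 9, 2]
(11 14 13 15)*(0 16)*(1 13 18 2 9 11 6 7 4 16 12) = [12, 13, 9, 3, 16, 5, 7, 4, 8, 11, 10, 14, 1, 15, 18, 6, 0, 17, 2] = (0 12 1 13 15 6 7 4 16)(2 9 11 14 18)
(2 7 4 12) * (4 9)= (2 7 9 4 12)= [0, 1, 7, 3, 12, 5, 6, 9, 8, 4, 10, 11, 2]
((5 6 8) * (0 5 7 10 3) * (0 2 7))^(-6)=(0 6)(2 10)(3 7)(5 8)=[6, 1, 10, 7, 4, 8, 0, 3, 5, 9, 2]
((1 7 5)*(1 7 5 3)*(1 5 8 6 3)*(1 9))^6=[0, 9, 2, 6, 4, 3, 8, 5, 1, 7]=(1 9 7 5 3 6 8)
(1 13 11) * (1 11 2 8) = (1 13 2 8) = [0, 13, 8, 3, 4, 5, 6, 7, 1, 9, 10, 11, 12, 2]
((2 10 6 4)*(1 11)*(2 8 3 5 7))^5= (1 11)(2 3 6 7 8 10 5 4)= [0, 11, 3, 6, 2, 4, 7, 8, 10, 9, 5, 1]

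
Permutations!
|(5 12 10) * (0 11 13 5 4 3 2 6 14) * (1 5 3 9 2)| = |(0 11 13 3 1 5 12 10 4 9 2 6 14)| = 13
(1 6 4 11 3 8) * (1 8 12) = (1 6 4 11 3 12) = [0, 6, 2, 12, 11, 5, 4, 7, 8, 9, 10, 3, 1]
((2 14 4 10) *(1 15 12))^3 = (15)(2 10 4 14) = [0, 1, 10, 3, 14, 5, 6, 7, 8, 9, 4, 11, 12, 13, 2, 15]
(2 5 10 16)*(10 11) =(2 5 11 10 16) =[0, 1, 5, 3, 4, 11, 6, 7, 8, 9, 16, 10, 12, 13, 14, 15, 2]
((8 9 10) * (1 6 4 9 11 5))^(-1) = [0, 5, 2, 3, 6, 11, 1, 7, 10, 4, 9, 8] = (1 5 11 8 10 9 4 6)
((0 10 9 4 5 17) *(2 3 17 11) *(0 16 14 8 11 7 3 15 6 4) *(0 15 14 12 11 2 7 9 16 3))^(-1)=(0 7 11 12 16 10)(2 8 14)(3 17)(4 6 15 9 5)=[7, 1, 8, 17, 6, 4, 15, 11, 14, 5, 0, 12, 16, 13, 2, 9, 10, 3]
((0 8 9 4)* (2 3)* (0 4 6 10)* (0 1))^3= (0 6)(1 9)(2 3)(8 10)= [6, 9, 3, 2, 4, 5, 0, 7, 10, 1, 8]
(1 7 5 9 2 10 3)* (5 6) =(1 7 6 5 9 2 10 3) =[0, 7, 10, 1, 4, 9, 5, 6, 8, 2, 3]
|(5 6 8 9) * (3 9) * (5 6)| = |(3 9 6 8)| = 4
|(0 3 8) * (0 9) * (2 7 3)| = 6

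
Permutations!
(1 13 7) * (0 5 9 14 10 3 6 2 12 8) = (0 5 9 14 10 3 6 2 12 8)(1 13 7) = [5, 13, 12, 6, 4, 9, 2, 1, 0, 14, 3, 11, 8, 7, 10]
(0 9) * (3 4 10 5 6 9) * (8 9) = [3, 1, 2, 4, 10, 6, 8, 7, 9, 0, 5] = (0 3 4 10 5 6 8 9)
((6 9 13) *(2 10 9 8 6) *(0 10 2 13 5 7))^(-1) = (13)(0 7 5 9 10)(6 8) = [7, 1, 2, 3, 4, 9, 8, 5, 6, 10, 0, 11, 12, 13]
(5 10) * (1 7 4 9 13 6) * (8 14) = (1 7 4 9 13 6)(5 10)(8 14) = [0, 7, 2, 3, 9, 10, 1, 4, 14, 13, 5, 11, 12, 6, 8]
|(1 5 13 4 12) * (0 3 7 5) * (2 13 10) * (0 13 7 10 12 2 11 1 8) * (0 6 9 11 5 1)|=45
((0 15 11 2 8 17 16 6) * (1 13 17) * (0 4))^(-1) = (0 4 6 16 17 13 1 8 2 11 15) = [4, 8, 11, 3, 6, 5, 16, 7, 2, 9, 10, 15, 12, 1, 14, 0, 17, 13]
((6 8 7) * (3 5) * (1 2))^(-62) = [0, 1, 2, 3, 4, 5, 8, 6, 7] = (6 8 7)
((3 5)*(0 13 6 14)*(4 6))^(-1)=(0 14 6 4 13)(3 5)=[14, 1, 2, 5, 13, 3, 4, 7, 8, 9, 10, 11, 12, 0, 6]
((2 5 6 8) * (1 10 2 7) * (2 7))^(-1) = (1 7 10)(2 8 6 5) = [0, 7, 8, 3, 4, 2, 5, 10, 6, 9, 1]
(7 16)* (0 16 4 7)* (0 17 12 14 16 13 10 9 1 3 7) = (0 13 10 9 1 3 7 4)(12 14 16 17) = [13, 3, 2, 7, 0, 5, 6, 4, 8, 1, 9, 11, 14, 10, 16, 15, 17, 12]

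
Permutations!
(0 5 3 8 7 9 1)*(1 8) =[5, 0, 2, 1, 4, 3, 6, 9, 7, 8] =(0 5 3 1)(7 9 8)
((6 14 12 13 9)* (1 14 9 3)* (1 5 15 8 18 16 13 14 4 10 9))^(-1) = (1 6 9 10 4)(3 13 16 18 8 15 5)(12 14) = [0, 6, 2, 13, 1, 3, 9, 7, 15, 10, 4, 11, 14, 16, 12, 5, 18, 17, 8]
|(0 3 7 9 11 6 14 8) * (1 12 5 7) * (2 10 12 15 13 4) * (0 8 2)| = |(0 3 1 15 13 4)(2 10 12 5 7 9 11 6 14)| = 18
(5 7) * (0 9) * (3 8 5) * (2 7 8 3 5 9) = (0 2 7 5 8 9) = [2, 1, 7, 3, 4, 8, 6, 5, 9, 0]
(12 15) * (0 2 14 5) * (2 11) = (0 11 2 14 5)(12 15) = [11, 1, 14, 3, 4, 0, 6, 7, 8, 9, 10, 2, 15, 13, 5, 12]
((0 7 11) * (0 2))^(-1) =[2, 1, 11, 3, 4, 5, 6, 0, 8, 9, 10, 7] =(0 2 11 7)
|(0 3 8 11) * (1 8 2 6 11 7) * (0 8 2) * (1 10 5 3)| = |(0 1 2 6 11 8 7 10 5 3)| = 10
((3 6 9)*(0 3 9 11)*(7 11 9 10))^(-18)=[9, 1, 2, 10, 4, 5, 7, 3, 8, 11, 0, 6]=(0 9 11 6 7 3 10)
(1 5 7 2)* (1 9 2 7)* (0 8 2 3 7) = (0 8 2 9 3 7)(1 5) = [8, 5, 9, 7, 4, 1, 6, 0, 2, 3]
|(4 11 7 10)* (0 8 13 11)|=|(0 8 13 11 7 10 4)|=7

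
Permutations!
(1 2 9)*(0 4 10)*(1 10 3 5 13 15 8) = (0 4 3 5 13 15 8 1 2 9 10) = [4, 2, 9, 5, 3, 13, 6, 7, 1, 10, 0, 11, 12, 15, 14, 8]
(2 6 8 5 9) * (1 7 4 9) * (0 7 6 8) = (0 7 4 9 2 8 5 1 6) = [7, 6, 8, 3, 9, 1, 0, 4, 5, 2]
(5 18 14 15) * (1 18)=[0, 18, 2, 3, 4, 1, 6, 7, 8, 9, 10, 11, 12, 13, 15, 5, 16, 17, 14]=(1 18 14 15 5)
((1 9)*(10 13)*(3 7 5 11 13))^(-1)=[0, 9, 2, 10, 4, 7, 6, 3, 8, 1, 13, 5, 12, 11]=(1 9)(3 10 13 11 5 7)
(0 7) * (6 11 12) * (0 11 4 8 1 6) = (0 7 11 12)(1 6 4 8) = [7, 6, 2, 3, 8, 5, 4, 11, 1, 9, 10, 12, 0]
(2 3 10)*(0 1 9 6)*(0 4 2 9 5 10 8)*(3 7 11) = [1, 5, 7, 8, 2, 10, 4, 11, 0, 6, 9, 3] = (0 1 5 10 9 6 4 2 7 11 3 8)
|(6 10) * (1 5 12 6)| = 5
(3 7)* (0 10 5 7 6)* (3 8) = (0 10 5 7 8 3 6) = [10, 1, 2, 6, 4, 7, 0, 8, 3, 9, 5]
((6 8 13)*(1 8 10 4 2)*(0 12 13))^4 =[10, 13, 12, 3, 0, 5, 1, 7, 6, 9, 8, 11, 4, 2] =(0 10 8 6 1 13 2 12 4)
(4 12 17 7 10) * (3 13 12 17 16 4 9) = (3 13 12 16 4 17 7 10 9) = [0, 1, 2, 13, 17, 5, 6, 10, 8, 3, 9, 11, 16, 12, 14, 15, 4, 7]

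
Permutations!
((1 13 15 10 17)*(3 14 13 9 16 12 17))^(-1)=(1 17 12 16 9)(3 10 15 13 14)=[0, 17, 2, 10, 4, 5, 6, 7, 8, 1, 15, 11, 16, 14, 3, 13, 9, 12]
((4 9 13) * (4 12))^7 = [0, 1, 2, 3, 12, 5, 6, 7, 8, 4, 10, 11, 13, 9] = (4 12 13 9)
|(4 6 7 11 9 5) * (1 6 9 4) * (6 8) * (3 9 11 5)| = |(1 8 6 7 5)(3 9)(4 11)| = 10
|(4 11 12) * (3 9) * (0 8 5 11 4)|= 10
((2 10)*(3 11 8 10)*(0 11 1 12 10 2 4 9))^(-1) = [9, 3, 8, 2, 10, 5, 6, 7, 11, 4, 12, 0, 1] = (0 9 4 10 12 1 3 2 8 11)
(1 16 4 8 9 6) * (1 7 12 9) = (1 16 4 8)(6 7 12 9) = [0, 16, 2, 3, 8, 5, 7, 12, 1, 6, 10, 11, 9, 13, 14, 15, 4]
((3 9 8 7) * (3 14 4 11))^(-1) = [0, 1, 2, 11, 14, 5, 6, 8, 9, 3, 10, 4, 12, 13, 7] = (3 11 4 14 7 8 9)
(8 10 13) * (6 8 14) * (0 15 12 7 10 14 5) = (0 15 12 7 10 13 5)(6 8 14) = [15, 1, 2, 3, 4, 0, 8, 10, 14, 9, 13, 11, 7, 5, 6, 12]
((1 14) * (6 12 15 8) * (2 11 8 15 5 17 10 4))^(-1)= [0, 14, 4, 3, 10, 12, 8, 7, 11, 9, 17, 2, 6, 13, 1, 15, 16, 5]= (1 14)(2 4 10 17 5 12 6 8 11)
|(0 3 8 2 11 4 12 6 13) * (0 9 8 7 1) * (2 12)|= |(0 3 7 1)(2 11 4)(6 13 9 8 12)|= 60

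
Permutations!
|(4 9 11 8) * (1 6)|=|(1 6)(4 9 11 8)|=4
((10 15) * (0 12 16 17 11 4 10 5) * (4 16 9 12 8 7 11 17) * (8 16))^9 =[10, 1, 2, 3, 5, 4, 6, 7, 8, 12, 0, 11, 9, 13, 14, 16, 15, 17] =(17)(0 10)(4 5)(9 12)(15 16)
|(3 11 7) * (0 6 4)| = 3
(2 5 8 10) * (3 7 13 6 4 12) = (2 5 8 10)(3 7 13 6 4 12) = [0, 1, 5, 7, 12, 8, 4, 13, 10, 9, 2, 11, 3, 6]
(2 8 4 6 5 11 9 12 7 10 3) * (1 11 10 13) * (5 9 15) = (1 11 15 5 10 3 2 8 4 6 9 12 7 13) = [0, 11, 8, 2, 6, 10, 9, 13, 4, 12, 3, 15, 7, 1, 14, 5]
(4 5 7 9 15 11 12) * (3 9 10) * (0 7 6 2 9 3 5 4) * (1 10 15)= [7, 10, 9, 3, 4, 6, 2, 15, 8, 1, 5, 12, 0, 13, 14, 11]= (0 7 15 11 12)(1 10 5 6 2 9)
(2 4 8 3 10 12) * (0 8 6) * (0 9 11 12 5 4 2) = (0 8 3 10 5 4 6 9 11 12) = [8, 1, 2, 10, 6, 4, 9, 7, 3, 11, 5, 12, 0]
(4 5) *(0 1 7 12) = [1, 7, 2, 3, 5, 4, 6, 12, 8, 9, 10, 11, 0] = (0 1 7 12)(4 5)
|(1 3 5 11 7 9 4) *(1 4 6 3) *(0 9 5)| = 12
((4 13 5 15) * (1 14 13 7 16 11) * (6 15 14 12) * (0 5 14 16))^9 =[7, 11, 2, 3, 15, 0, 12, 4, 8, 9, 10, 16, 1, 14, 13, 6, 5] =(0 7 4 15 6 12 1 11 16 5)(13 14)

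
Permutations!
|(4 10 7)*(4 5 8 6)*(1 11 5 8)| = 15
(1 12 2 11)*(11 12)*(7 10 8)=(1 11)(2 12)(7 10 8)=[0, 11, 12, 3, 4, 5, 6, 10, 7, 9, 8, 1, 2]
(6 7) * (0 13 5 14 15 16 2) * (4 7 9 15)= (0 13 5 14 4 7 6 9 15 16 2)= [13, 1, 0, 3, 7, 14, 9, 6, 8, 15, 10, 11, 12, 5, 4, 16, 2]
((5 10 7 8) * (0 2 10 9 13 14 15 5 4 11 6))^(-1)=[6, 1, 0, 3, 8, 15, 11, 10, 7, 5, 2, 4, 12, 9, 13, 14]=(0 6 11 4 8 7 10 2)(5 15 14 13 9)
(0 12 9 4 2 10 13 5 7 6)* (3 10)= (0 12 9 4 2 3 10 13 5 7 6)= [12, 1, 3, 10, 2, 7, 0, 6, 8, 4, 13, 11, 9, 5]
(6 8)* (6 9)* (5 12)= (5 12)(6 8 9)= [0, 1, 2, 3, 4, 12, 8, 7, 9, 6, 10, 11, 5]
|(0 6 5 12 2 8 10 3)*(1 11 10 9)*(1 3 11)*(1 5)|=18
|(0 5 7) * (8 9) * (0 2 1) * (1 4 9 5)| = |(0 1)(2 4 9 8 5 7)| = 6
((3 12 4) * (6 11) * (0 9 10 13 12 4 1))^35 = (0 1 12 13 10 9)(3 4)(6 11) = [1, 12, 2, 4, 3, 5, 11, 7, 8, 0, 9, 6, 13, 10]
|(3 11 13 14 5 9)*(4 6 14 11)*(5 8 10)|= |(3 4 6 14 8 10 5 9)(11 13)|= 8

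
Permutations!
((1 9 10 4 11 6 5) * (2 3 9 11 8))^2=(1 6)(2 9 4)(3 10 8)(5 11)=[0, 6, 9, 10, 2, 11, 1, 7, 3, 4, 8, 5]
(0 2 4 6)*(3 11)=(0 2 4 6)(3 11)=[2, 1, 4, 11, 6, 5, 0, 7, 8, 9, 10, 3]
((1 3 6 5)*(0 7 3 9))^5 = (0 1 6 7 9 5 3) = [1, 6, 2, 0, 4, 3, 7, 9, 8, 5]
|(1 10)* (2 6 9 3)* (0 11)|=4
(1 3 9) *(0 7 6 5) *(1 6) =(0 7 1 3 9 6 5) =[7, 3, 2, 9, 4, 0, 5, 1, 8, 6]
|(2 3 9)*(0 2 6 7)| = 6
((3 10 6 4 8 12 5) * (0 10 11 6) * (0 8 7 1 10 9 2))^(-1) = (0 2 9)(1 7 4 6 11 3 5 12 8 10) = [2, 7, 9, 5, 6, 12, 11, 4, 10, 0, 1, 3, 8]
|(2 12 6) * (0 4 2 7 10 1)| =|(0 4 2 12 6 7 10 1)| =8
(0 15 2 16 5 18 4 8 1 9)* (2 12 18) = (0 15 12 18 4 8 1 9)(2 16 5) = [15, 9, 16, 3, 8, 2, 6, 7, 1, 0, 10, 11, 18, 13, 14, 12, 5, 17, 4]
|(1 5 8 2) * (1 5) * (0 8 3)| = |(0 8 2 5 3)| = 5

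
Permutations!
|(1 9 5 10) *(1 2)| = 5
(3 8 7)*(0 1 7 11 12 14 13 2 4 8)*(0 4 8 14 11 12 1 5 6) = (0 5 6)(1 7 3 4 14 13 2 8 12 11) = [5, 7, 8, 4, 14, 6, 0, 3, 12, 9, 10, 1, 11, 2, 13]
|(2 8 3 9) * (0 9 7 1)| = |(0 9 2 8 3 7 1)| = 7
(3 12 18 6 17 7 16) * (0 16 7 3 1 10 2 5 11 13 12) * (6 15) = (0 16 1 10 2 5 11 13 12 18 15 6 17 3) = [16, 10, 5, 0, 4, 11, 17, 7, 8, 9, 2, 13, 18, 12, 14, 6, 1, 3, 15]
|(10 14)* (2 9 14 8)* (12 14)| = |(2 9 12 14 10 8)| = 6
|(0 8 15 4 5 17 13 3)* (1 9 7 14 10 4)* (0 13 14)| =30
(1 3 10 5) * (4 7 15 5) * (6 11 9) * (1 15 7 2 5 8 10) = (1 3)(2 5 15 8 10 4)(6 11 9) = [0, 3, 5, 1, 2, 15, 11, 7, 10, 6, 4, 9, 12, 13, 14, 8]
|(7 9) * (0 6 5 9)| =|(0 6 5 9 7)| =5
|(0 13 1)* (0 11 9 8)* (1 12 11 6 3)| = 6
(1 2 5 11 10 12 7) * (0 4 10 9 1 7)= (0 4 10 12)(1 2 5 11 9)= [4, 2, 5, 3, 10, 11, 6, 7, 8, 1, 12, 9, 0]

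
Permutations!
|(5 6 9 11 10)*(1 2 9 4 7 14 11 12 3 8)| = |(1 2 9 12 3 8)(4 7 14 11 10 5 6)| = 42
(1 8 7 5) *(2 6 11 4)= (1 8 7 5)(2 6 11 4)= [0, 8, 6, 3, 2, 1, 11, 5, 7, 9, 10, 4]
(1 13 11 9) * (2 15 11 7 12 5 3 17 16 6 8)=[0, 13, 15, 17, 4, 3, 8, 12, 2, 1, 10, 9, 5, 7, 14, 11, 6, 16]=(1 13 7 12 5 3 17 16 6 8 2 15 11 9)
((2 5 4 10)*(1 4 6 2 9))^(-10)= (1 10)(2 6 5)(4 9)= [0, 10, 6, 3, 9, 2, 5, 7, 8, 4, 1]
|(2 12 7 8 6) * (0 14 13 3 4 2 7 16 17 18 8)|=13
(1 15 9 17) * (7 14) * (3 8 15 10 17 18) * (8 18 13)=(1 10 17)(3 18)(7 14)(8 15 9 13)=[0, 10, 2, 18, 4, 5, 6, 14, 15, 13, 17, 11, 12, 8, 7, 9, 16, 1, 3]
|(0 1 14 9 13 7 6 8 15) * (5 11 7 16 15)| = 35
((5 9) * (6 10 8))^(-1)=(5 9)(6 8 10)=[0, 1, 2, 3, 4, 9, 8, 7, 10, 5, 6]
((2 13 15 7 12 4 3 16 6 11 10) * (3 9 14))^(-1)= [0, 1, 10, 14, 12, 5, 16, 15, 8, 4, 11, 6, 7, 2, 9, 13, 3]= (2 10 11 6 16 3 14 9 4 12 7 15 13)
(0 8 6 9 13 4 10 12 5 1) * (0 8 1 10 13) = (0 1 8 6 9)(4 13)(5 10 12) = [1, 8, 2, 3, 13, 10, 9, 7, 6, 0, 12, 11, 5, 4]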